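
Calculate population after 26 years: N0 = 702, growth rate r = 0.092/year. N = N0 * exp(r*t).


r*t = 0.092 * 26 = 2.392
exp(2.392) = 10.9353
N = 702 * 10.9353 = 7676.58 ≈ 7677

7677


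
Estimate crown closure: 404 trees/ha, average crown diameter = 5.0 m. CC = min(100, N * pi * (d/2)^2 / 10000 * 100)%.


(d/2)^2 = (5.0/2)^2 = 2.5^2 = 6.25
Crown area = 3.141593 * 6.25 = 19.6350 m^2
N * area / 10000 * 100 = 404 * 19.6350 / 10000 * 100 = 79.3254
CC = min(100, 79.3254) = 79.3254 ≈ 79.3%

79.3%


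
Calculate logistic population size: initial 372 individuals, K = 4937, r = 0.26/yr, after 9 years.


(K - N0)/N0 = (4937 - 372)/372 = 4565/372 = 12.2715
r*t = 0.26 * 9 = 2.34; exp(-2.34) = 0.0963276
12.2715 * 0.0963276 = 1.18208
1 + 1.18208 = 2.18208
N = 4937 / 2.18208 = 2262.52 ≈ 2263

2263


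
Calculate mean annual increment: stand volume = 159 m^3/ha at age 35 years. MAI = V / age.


MAI = 159 / 35 = 4.5429 ≈ 4.54 m^3/ha/yr

4.54 m^3/ha/yr


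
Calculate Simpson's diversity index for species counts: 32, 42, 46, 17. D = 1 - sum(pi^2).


Total N = 32 + 42 + 46 + 17 = 137
Per-species terms:
  p = 32/137 = 0.233577; p^2 = 0.233577^2 = 0.054558
  p = 42/137 = 0.306569; p^2 = 0.306569^2 = 0.093985
  p = 46/137 = 0.335766; p^2 = 0.335766^2 = 0.112739
  p = 17/137 = 0.124088; p^2 = 0.124088^2 = 0.015398
sum(p^2) = 0.054558 + 0.093985 + 0.112739 + 0.015398 = 0.276680
D = 1 - 0.276680 = 0.723320 ≈ 0.7233

0.7233


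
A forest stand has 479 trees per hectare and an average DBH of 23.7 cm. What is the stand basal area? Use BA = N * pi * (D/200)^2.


(D/200)^2 = (23.7/200)^2 = 0.1185^2 = 0.01404225
Individual BA = 3.141593 * 0.01404225 = 0.0441150 m^2
Stand BA = 479 * 0.0441150 = 21.1311 ≈ 21.13 m^2/ha

21.13 m^2/ha


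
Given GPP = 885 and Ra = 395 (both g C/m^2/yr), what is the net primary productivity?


NPP = GPP - Ra = 885 - 395 = 490 g C/m^2/yr

490 g C/m^2/yr


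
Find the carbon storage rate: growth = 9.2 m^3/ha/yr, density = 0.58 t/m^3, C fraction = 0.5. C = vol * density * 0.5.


C = 9.2 * 0.58 * 0.5 = 2.668 ≈ 2.67 t C/ha/yr

2.67 t C/ha/yr


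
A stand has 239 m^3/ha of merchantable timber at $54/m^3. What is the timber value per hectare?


Value = 239 * 54 = $12906/ha

$12906/ha


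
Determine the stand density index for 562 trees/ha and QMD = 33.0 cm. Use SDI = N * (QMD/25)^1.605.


QMD/25 = 33.0/25 = 1.32
(1.32)^1.605 = exp(1.605 * ln(1.32)) = exp(1.605 * 0.277632) = exp(0.445599) = 1.56143
SDI = 562 * 1.56143 = 877.524 ≈ 878

878


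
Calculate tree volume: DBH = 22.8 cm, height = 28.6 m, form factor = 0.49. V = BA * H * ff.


(D/200)^2 = (22.8/200)^2 = 0.114^2 = 0.012996
BA = 3.141593 * 0.012996 = 0.0408281 m^2
V = 0.0408281 * 28.6 * 0.49 = 0.572165 ≈ 0.572 m^3

0.572 m^3


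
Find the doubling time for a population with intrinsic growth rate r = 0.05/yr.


td = ln(2) / 0.05 = 0.693147 / 0.05 = 13.8629 ≈ 13.9 years

13.9 years


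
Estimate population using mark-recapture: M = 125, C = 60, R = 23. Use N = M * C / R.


N = M * C / R = 125 * 60 / 23 = 7500 / 23 = 326.09 ≈ 326

326 individuals


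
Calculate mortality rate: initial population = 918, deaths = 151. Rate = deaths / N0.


Mortality rate = 151 / 918 = 0.164488 ≈ 0.1645

0.1645


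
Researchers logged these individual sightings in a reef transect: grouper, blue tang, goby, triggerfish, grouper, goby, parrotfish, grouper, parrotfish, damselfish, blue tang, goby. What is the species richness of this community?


Total individuals logged = 12
Distinct species (count of individuals): grouper (3), blue tang (2), goby (3), triggerfish (1), parrotfish (2), damselfish (1)
Species richness = number of distinct species = 6

6


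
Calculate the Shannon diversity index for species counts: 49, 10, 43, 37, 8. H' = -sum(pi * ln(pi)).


Total N = 49 + 10 + 43 + 37 + 8 = 147
Per-species terms:
  p = 49/147 = 0.333333; ln(p) = -1.098613; p*ln(p) = 0.333333 * (-1.098613) = -0.366204
  p = 10/147 = 0.068027; ln(p) = -2.687851; p*ln(p) = 0.068027 * (-2.687851) = -0.182846
  p = 43/147 = 0.292517; ln(p) = -1.229232; p*ln(p) = 0.292517 * (-1.229232) = -0.359571
  p = 37/147 = 0.251701; ln(p) = -1.379513; p*ln(p) = 0.251701 * (-1.379513) = -0.347225
  p = 8/147 = 0.054422; ln(p) = -2.910987; p*ln(p) = 0.054422 * (-2.910987) = -0.158422
sum(p*ln(p)) = (-0.366204) + (-0.182846) + (-0.359571) + (-0.347225) + (-0.158422) = -1.414268
H' = -(-1.414268) = 1.414268 ≈ 1.4143

1.4143


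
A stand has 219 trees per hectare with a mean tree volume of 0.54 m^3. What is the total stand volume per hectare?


V_stand = 219 * 0.54 = 118.26 ≈ 118.3 m^3/ha

118.3 m^3/ha


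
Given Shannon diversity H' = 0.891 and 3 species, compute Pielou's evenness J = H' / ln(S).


ln(3) = 1.09861
J = H' / ln(S) = 0.891 / 1.09861 = 0.811025 ≈ 0.8110

0.8110


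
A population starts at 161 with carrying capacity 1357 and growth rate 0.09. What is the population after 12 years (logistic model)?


(K - N0)/N0 = (1357 - 161)/161 = 1196/161 = 7.42857
r*t = 0.09 * 12 = 1.08; exp(-1.08) = 0.339596
7.42857 * 0.339596 = 2.52271
1 + 2.52271 = 3.52271
N = 1357 / 3.52271 = 385.215 ≈ 385

385


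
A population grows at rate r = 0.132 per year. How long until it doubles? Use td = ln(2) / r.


td = ln(2) / 0.132 = 0.693147 / 0.132 = 5.25111 ≈ 5.3 years

5.3 years


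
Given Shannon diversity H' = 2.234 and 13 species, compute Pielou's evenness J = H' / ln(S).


ln(13) = 2.56495
J = H' / ln(S) = 2.234 / 2.56495 = 0.870972 ≈ 0.8710

0.8710


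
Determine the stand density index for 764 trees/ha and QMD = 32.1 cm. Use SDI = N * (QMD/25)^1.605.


QMD/25 = 32.1/25 = 1.284
(1.284)^1.605 = exp(1.605 * ln(1.284)) = exp(1.605 * 0.249980) = exp(0.401218) = 1.49364
SDI = 764 * 1.49364 = 1141.14 ≈ 1141

1141


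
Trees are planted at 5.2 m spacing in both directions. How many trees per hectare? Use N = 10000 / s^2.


N = 10000 / 5.2^2 = 10000 / 27.04 = 369.822 ≈ 370 trees/ha

370 trees/ha


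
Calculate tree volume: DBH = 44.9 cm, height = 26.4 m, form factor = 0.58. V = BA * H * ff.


(D/200)^2 = (44.9/200)^2 = 0.2245^2 = 0.05040025
BA = 3.141593 * 0.05040025 = 0.158337 m^2
V = 0.158337 * 26.4 * 0.58 = 2.42446 ≈ 2.424 m^3

2.424 m^3


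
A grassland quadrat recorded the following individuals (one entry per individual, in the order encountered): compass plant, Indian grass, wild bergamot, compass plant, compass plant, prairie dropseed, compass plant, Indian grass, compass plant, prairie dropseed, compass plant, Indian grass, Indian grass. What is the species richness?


Total individuals logged = 13
Distinct species (count of individuals): compass plant (6), Indian grass (4), wild bergamot (1), prairie dropseed (2)
Species richness = number of distinct species = 4

4


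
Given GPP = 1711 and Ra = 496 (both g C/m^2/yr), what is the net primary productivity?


NPP = GPP - Ra = 1711 - 496 = 1215 g C/m^2/yr

1215 g C/m^2/yr


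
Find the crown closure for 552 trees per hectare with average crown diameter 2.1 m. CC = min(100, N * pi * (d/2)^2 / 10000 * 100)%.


(d/2)^2 = (2.1/2)^2 = 1.05^2 = 1.1025
Crown area = 3.141593 * 1.1025 = 3.46361 m^2
N * area / 10000 * 100 = 552 * 3.46361 / 10000 * 100 = 19.1191
CC = min(100, 19.1191) = 19.1191 ≈ 19.1%

19.1%


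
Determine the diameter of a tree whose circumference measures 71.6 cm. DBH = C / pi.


DBH = C / pi = 71.6 / 3.141593 = 22.7910 ≈ 22.79 cm

22.79 cm


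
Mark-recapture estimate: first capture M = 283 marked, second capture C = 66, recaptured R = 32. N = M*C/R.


N = M * C / R = 283 * 66 / 32 = 18678 / 32 = 583.69 ≈ 584

584 individuals


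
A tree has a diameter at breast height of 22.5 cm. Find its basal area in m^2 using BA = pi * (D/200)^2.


D/200 = 22.5/200 = 0.1125 m
(D/200)^2 = 0.1125^2 = 0.01265625
BA = 3.141593 * 0.01265625 = 0.0397608 ≈ 0.0398 m^2

0.0398 m^2


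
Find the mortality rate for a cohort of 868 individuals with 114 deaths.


Mortality rate = 114 / 868 = 0.131336 ≈ 0.1313

0.1313


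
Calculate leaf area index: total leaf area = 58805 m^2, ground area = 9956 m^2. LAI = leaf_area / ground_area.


LAI = 58805 / 9956 = 5.9065 ≈ 5.91

5.91


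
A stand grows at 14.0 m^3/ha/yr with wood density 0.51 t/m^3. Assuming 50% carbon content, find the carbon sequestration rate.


C = 14.0 * 0.51 * 0.5 = 3.57 t C/ha/yr

3.57 t C/ha/yr


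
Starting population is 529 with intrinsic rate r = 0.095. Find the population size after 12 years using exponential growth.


r*t = 0.095 * 12 = 1.14
exp(1.14) = 3.12677
N = 529 * 3.12677 = 1654.06 ≈ 1654

1654


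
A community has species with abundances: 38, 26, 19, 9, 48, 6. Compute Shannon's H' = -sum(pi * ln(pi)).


Total N = 38 + 26 + 19 + 9 + 48 + 6 = 146
Per-species terms:
  p = 38/146 = 0.260274; ln(p) = -1.346020; p*ln(p) = 0.260274 * (-1.346020) = -0.350334
  p = 26/146 = 0.178082; ln(p) = -1.725511; p*ln(p) = 0.178082 * (-1.725511) = -0.307282
  p = 19/146 = 0.130137; ln(p) = -2.039168; p*ln(p) = 0.130137 * (-2.039168) = -0.265371
  p = 9/146 = 0.061644; ln(p) = -2.786379; p*ln(p) = 0.061644 * (-2.786379) = -0.171764
  p = 48/146 = 0.328767; ln(p) = -1.112406; p*ln(p) = 0.328767 * (-1.112406) = -0.365722
  p = 6/146 = 0.041096; ln(p) = -3.191844; p*ln(p) = 0.041096 * (-3.191844) = -0.131172
sum(p*ln(p)) = (-0.350334) + (-0.307282) + (-0.265371) + (-0.171764) + (-0.365722) + (-0.131172) = -1.591645
H' = -(-1.591645) = 1.591645 ≈ 1.5916

1.5916


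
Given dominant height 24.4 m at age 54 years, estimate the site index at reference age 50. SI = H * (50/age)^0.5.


50/54 = 0.925926
(0.925926)^0.5 = 0.962250
SI = 24.4 * 0.962250 = 23.4789 ≈ 23.5 m

23.5 m


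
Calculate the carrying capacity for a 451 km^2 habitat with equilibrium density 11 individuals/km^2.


K = 11 * 451 = 4961 individuals

4961 individuals


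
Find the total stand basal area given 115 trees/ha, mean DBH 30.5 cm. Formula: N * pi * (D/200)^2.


(D/200)^2 = (30.5/200)^2 = 0.1525^2 = 0.02325625
Individual BA = 3.141593 * 0.02325625 = 0.0730617 m^2
Stand BA = 115 * 0.0730617 = 8.40210 ≈ 8.40 m^2/ha

8.40 m^2/ha


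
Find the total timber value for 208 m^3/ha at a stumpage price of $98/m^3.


Value = 208 * 98 = $20384/ha

$20384/ha


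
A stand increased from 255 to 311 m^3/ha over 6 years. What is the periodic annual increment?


PAI = (V2 - V1) / period = (311 - 255) / 6 = 56 / 6 = 9.3333 ≈ 9.33 m^3/ha/yr

9.33 m^3/ha/yr


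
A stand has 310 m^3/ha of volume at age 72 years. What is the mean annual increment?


MAI = 310 / 72 = 4.3056 ≈ 4.31 m^3/ha/yr

4.31 m^3/ha/yr


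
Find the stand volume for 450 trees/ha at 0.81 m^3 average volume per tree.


V_stand = 450 * 0.81 = 364.5 m^3/ha

364.5 m^3/ha


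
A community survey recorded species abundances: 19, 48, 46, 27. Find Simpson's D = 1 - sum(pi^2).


Total N = 19 + 48 + 46 + 27 = 140
Per-species terms:
  p = 19/140 = 0.135714; p^2 = 0.135714^2 = 0.018418
  p = 48/140 = 0.342857; p^2 = 0.342857^2 = 0.117551
  p = 46/140 = 0.328571; p^2 = 0.328571^2 = 0.107959
  p = 27/140 = 0.192857; p^2 = 0.192857^2 = 0.037194
sum(p^2) = 0.018418 + 0.117551 + 0.107959 + 0.037194 = 0.281122
D = 1 - 0.281122 = 0.718878 ≈ 0.7189

0.7189


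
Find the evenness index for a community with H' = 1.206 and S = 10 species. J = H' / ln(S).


ln(10) = 2.30259
J = H' / ln(S) = 1.206 / 2.30259 = 0.523758 ≈ 0.5238

0.5238


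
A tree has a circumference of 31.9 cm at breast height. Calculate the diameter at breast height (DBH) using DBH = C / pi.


DBH = C / pi = 31.9 / 3.141593 = 10.1541 ≈ 10.15 cm

10.15 cm


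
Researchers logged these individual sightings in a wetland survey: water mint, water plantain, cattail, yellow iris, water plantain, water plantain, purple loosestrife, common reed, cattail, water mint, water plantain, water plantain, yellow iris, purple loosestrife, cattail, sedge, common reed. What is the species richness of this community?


Total individuals logged = 17
Distinct species (count of individuals): water mint (2), water plantain (5), cattail (3), yellow iris (2), purple loosestrife (2), common reed (2), sedge (1)
Species richness = number of distinct species = 7

7


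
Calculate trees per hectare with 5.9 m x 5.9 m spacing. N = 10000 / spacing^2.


N = 10000 / 5.9^2 = 10000 / 34.81 = 287.274 ≈ 287 trees/ha

287 trees/ha


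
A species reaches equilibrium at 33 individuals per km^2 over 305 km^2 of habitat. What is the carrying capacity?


K = 33 * 305 = 10065 individuals

10065 individuals


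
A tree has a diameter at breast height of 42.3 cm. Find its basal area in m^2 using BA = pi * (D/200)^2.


D/200 = 42.3/200 = 0.2115 m
(D/200)^2 = 0.2115^2 = 0.04473225
BA = 3.141593 * 0.04473225 = 0.140531 ≈ 0.1405 m^2

0.1405 m^2


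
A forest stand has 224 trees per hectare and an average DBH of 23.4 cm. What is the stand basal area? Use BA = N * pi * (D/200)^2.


(D/200)^2 = (23.4/200)^2 = 0.117^2 = 0.013689
Individual BA = 3.141593 * 0.013689 = 0.0430053 m^2
Stand BA = 224 * 0.0430053 = 9.63319 ≈ 9.63 m^2/ha

9.63 m^2/ha


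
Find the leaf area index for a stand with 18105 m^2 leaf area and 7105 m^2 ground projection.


LAI = 18105 / 7105 = 2.5482 ≈ 2.55

2.55


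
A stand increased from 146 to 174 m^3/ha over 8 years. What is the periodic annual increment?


PAI = (V2 - V1) / period = (174 - 146) / 8 = 28 / 8 = 3.50 m^3/ha/yr

3.50 m^3/ha/yr


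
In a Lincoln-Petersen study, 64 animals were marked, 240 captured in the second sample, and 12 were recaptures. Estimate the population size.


N = M * C / R = 64 * 240 / 12 = 15360 / 12 = 1280

1280 individuals


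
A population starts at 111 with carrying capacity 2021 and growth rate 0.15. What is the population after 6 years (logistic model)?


(K - N0)/N0 = (2021 - 111)/111 = 1910/111 = 17.2072
r*t = 0.15 * 6 = 0.9; exp(-0.9) = 0.406570
17.2072 * 0.406570 = 6.99593
1 + 6.99593 = 7.99593
N = 2021 / 7.99593 = 252.754 ≈ 253

253


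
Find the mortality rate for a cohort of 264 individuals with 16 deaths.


Mortality rate = 16 / 264 = 0.060606 ≈ 0.0606

0.0606


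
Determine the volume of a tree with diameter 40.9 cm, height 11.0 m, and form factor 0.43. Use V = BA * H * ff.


(D/200)^2 = (40.9/200)^2 = 0.2045^2 = 0.04182025
BA = 3.141593 * 0.04182025 = 0.131382 m^2
V = 0.131382 * 11.0 * 0.43 = 0.621437 ≈ 0.621 m^3

0.621 m^3


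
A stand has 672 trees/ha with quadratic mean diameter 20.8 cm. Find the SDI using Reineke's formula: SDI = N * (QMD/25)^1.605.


QMD/25 = 20.8/25 = 0.832
(0.832)^1.605 = exp(1.605 * ln(0.832)) = exp(1.605 * (-0.183923)) = exp(-0.295196) = 0.744386
SDI = 672 * 0.744386 = 500.227 ≈ 500

500


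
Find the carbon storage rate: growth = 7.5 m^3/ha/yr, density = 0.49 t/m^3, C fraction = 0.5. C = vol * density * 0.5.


C = 7.5 * 0.49 * 0.5 = 1.8375 ≈ 1.84 t C/ha/yr

1.84 t C/ha/yr


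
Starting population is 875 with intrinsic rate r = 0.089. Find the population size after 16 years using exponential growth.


r*t = 0.089 * 16 = 1.424
exp(1.424) = 4.15370
N = 875 * 4.15370 = 3634.49 ≈ 3634

3634


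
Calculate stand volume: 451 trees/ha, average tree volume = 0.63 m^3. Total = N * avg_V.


V_stand = 451 * 0.63 = 284.13 ≈ 284.1 m^3/ha

284.1 m^3/ha


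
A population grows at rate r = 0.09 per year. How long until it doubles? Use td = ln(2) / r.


td = ln(2) / 0.09 = 0.693147 / 0.09 = 7.70163 ≈ 7.7 years

7.7 years


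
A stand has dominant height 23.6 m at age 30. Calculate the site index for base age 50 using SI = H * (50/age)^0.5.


50/30 = 1.66667
(1.66667)^0.5 = 1.29100
SI = 23.6 * 1.29100 = 30.4676 ≈ 30.5 m

30.5 m


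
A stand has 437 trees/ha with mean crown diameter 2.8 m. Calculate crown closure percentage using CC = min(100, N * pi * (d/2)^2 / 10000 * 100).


(d/2)^2 = (2.8/2)^2 = 1.4^2 = 1.96
Crown area = 3.141593 * 1.96 = 6.15752 m^2
N * area / 10000 * 100 = 437 * 6.15752 / 10000 * 100 = 26.9084
CC = min(100, 26.9084) = 26.9084 ≈ 26.9%

26.9%


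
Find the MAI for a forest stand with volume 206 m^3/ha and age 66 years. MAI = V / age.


MAI = 206 / 66 = 3.1212 ≈ 3.12 m^3/ha/yr

3.12 m^3/ha/yr


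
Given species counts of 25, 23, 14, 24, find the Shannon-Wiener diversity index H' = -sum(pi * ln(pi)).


Total N = 25 + 23 + 14 + 24 = 86
Per-species terms:
  p = 25/86 = 0.290698; ln(p) = -1.235470; p*ln(p) = 0.290698 * (-1.235470) = -0.359149
  p = 23/86 = 0.267442; ln(p) = -1.318853; p*ln(p) = 0.267442 * (-1.318853) = -0.352717
  p = 14/86 = 0.162791; ln(p) = -1.815288; p*ln(p) = 0.162791 * (-1.815288) = -0.295513
  p = 24/86 = 0.279070; ln(p) = -1.276293; p*ln(p) = 0.279070 * (-1.276293) = -0.356175
sum(p*ln(p)) = (-0.359149) + (-0.352717) + (-0.295513) + (-0.356175) = -1.363554
H' = -(-1.363554) = 1.363554 ≈ 1.3636

1.3636


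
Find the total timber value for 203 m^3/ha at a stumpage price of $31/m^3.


Value = 203 * 31 = $6293/ha

$6293/ha


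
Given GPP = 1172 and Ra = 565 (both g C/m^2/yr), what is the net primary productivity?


NPP = GPP - Ra = 1172 - 565 = 607 g C/m^2/yr

607 g C/m^2/yr


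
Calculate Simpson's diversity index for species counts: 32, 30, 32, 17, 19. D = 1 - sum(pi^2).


Total N = 32 + 30 + 32 + 17 + 19 = 130
Per-species terms:
  p = 32/130 = 0.246154; p^2 = 0.246154^2 = 0.060592
  p = 30/130 = 0.230769; p^2 = 0.230769^2 = 0.053254
  p = 32/130 = 0.246154; p^2 = 0.246154^2 = 0.060592
  p = 17/130 = 0.130769; p^2 = 0.130769^2 = 0.017101
  p = 19/130 = 0.146154; p^2 = 0.146154^2 = 0.021361
sum(p^2) = 0.060592 + 0.053254 + 0.060592 + 0.017101 + 0.021361 = 0.212900
D = 1 - 0.212900 = 0.787100 ≈ 0.7871

0.7871


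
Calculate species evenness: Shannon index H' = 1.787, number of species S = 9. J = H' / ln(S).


ln(9) = 2.19722
J = H' / ln(S) = 1.787 / 2.19722 = 0.813300 ≈ 0.8133

0.8133


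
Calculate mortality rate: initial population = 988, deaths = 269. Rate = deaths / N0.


Mortality rate = 269 / 988 = 0.272267 ≈ 0.2723

0.2723


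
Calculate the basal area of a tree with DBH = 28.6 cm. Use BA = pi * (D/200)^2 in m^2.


D/200 = 28.6/200 = 0.143 m
(D/200)^2 = 0.143^2 = 0.020449
BA = 3.141593 * 0.020449 = 0.0642424 ≈ 0.0642 m^2

0.0642 m^2


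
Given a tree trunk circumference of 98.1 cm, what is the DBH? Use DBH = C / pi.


DBH = C / pi = 98.1 / 3.141593 = 31.2262 ≈ 31.23 cm

31.23 cm


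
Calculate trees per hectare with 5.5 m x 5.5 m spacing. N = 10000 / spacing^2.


N = 10000 / 5.5^2 = 10000 / 30.25 = 330.579 ≈ 331 trees/ha

331 trees/ha


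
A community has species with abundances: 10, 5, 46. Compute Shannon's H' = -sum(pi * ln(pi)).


Total N = 10 + 5 + 46 = 61
Per-species terms:
  p = 10/61 = 0.163934; ln(p) = -1.808291; p*ln(p) = 0.163934 * (-1.808291) = -0.296440
  p = 5/61 = 0.081967; ln(p) = -2.501439; p*ln(p) = 0.081967 * (-2.501439) = -0.205035
  p = 46/61 = 0.754098; ln(p) = -0.282233; p*ln(p) = 0.754098 * (-0.282233) = -0.212831
sum(p*ln(p)) = (-0.296440) + (-0.205035) + (-0.212831) = -0.714306
H' = -(-0.714306) = 0.714306 ≈ 0.7143

0.7143


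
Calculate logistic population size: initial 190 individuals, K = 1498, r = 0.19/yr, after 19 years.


(K - N0)/N0 = (1498 - 190)/190 = 1308/190 = 6.88421
r*t = 0.19 * 19 = 3.61; exp(-3.61) = 0.0270518
6.88421 * 0.0270518 = 0.186230
1 + 0.186230 = 1.18623
N = 1498 / 1.18623 = 1262.82 ≈ 1263

1263


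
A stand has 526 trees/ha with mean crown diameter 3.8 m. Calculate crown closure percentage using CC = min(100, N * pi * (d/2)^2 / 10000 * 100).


(d/2)^2 = (3.8/2)^2 = 1.9^2 = 3.61
Crown area = 3.141593 * 3.61 = 11.3412 m^2
N * area / 10000 * 100 = 526 * 11.3412 / 10000 * 100 = 59.6547
CC = min(100, 59.6547) = 59.6547 ≈ 59.7%

59.7%


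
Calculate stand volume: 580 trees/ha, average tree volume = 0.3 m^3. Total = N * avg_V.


V_stand = 580 * 0.3 = 174.0 m^3/ha

174.0 m^3/ha


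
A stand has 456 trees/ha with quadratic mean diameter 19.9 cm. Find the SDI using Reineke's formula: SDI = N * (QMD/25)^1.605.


QMD/25 = 19.9/25 = 0.796
(0.796)^1.605 = exp(1.605 * ln(0.796)) = exp(1.605 * (-0.228156)) = exp(-0.366190) = 0.693371
SDI = 456 * 0.693371 = 316.177 ≈ 316

316


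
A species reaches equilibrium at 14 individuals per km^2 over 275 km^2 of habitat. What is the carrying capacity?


K = 14 * 275 = 3850 individuals

3850 individuals


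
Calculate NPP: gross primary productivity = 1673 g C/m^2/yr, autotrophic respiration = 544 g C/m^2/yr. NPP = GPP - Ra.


NPP = GPP - Ra = 1673 - 544 = 1129 g C/m^2/yr

1129 g C/m^2/yr


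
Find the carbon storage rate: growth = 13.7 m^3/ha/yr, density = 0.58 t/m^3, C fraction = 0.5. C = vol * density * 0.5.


C = 13.7 * 0.58 * 0.5 = 3.973 ≈ 3.97 t C/ha/yr

3.97 t C/ha/yr


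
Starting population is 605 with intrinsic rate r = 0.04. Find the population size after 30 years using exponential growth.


r*t = 0.04 * 30 = 1.2
exp(1.2) = 3.32012
N = 605 * 3.32012 = 2008.67 ≈ 2009

2009


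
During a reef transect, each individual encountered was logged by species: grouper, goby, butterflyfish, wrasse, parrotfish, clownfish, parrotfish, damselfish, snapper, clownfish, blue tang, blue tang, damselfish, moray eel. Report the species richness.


Total individuals logged = 14
Distinct species (count of individuals): grouper (1), goby (1), butterflyfish (1), wrasse (1), parrotfish (2), clownfish (2), damselfish (2), snapper (1), blue tang (2), moray eel (1)
Species richness = number of distinct species = 10

10


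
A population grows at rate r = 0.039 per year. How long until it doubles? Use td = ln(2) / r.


td = ln(2) / 0.039 = 0.693147 / 0.039 = 17.7730 ≈ 17.8 years

17.8 years


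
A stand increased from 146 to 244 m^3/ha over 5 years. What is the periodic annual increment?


PAI = (V2 - V1) / period = (244 - 146) / 5 = 98 / 5 = 19.60 m^3/ha/yr

19.60 m^3/ha/yr


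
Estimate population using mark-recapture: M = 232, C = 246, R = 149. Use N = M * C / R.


N = M * C / R = 232 * 246 / 149 = 57072 / 149 = 383.03 ≈ 383

383 individuals


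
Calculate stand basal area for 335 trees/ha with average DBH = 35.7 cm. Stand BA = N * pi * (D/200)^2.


(D/200)^2 = (35.7/200)^2 = 0.1785^2 = 0.03186225
Individual BA = 3.141593 * 0.03186225 = 0.100098 m^2
Stand BA = 335 * 0.100098 = 33.5328 ≈ 33.53 m^2/ha

33.53 m^2/ha


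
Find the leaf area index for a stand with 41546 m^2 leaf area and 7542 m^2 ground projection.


LAI = 41546 / 7542 = 5.5086 ≈ 5.51

5.51


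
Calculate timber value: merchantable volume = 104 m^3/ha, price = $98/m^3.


Value = 104 * 98 = $10192/ha

$10192/ha


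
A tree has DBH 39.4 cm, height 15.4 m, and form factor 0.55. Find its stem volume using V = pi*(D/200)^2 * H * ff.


(D/200)^2 = (39.4/200)^2 = 0.197^2 = 0.038809
BA = 3.141593 * 0.038809 = 0.121922 m^2
V = 0.121922 * 15.4 * 0.55 = 1.03268 ≈ 1.033 m^3

1.033 m^3


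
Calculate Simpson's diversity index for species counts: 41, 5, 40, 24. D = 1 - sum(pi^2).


Total N = 41 + 5 + 40 + 24 = 110
Per-species terms:
  p = 41/110 = 0.372727; p^2 = 0.372727^2 = 0.138925
  p = 5/110 = 0.045455; p^2 = 0.045455^2 = 0.002066
  p = 40/110 = 0.363636; p^2 = 0.363636^2 = 0.132231
  p = 24/110 = 0.218182; p^2 = 0.218182^2 = 0.047603
sum(p^2) = 0.138925 + 0.002066 + 0.132231 + 0.047603 = 0.320825
D = 1 - 0.320825 = 0.679175 ≈ 0.6792

0.6792


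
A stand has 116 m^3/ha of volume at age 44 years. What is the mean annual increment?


MAI = 116 / 44 = 2.6364 ≈ 2.64 m^3/ha/yr

2.64 m^3/ha/yr


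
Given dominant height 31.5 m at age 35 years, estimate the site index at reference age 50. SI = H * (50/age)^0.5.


50/35 = 1.42857
(1.42857)^0.5 = 1.19523
SI = 31.5 * 1.19523 = 37.6497 ≈ 37.6 m

37.6 m


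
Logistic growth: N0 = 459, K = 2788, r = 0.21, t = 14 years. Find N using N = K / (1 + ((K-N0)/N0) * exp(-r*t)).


(K - N0)/N0 = (2788 - 459)/459 = 2329/459 = 5.07407
r*t = 0.21 * 14 = 2.94; exp(-2.94) = 0.0528657
5.07407 * 0.0528657 = 0.268244
1 + 0.268244 = 1.26824
N = 2788 / 1.26824 = 2198.32 ≈ 2198

2198


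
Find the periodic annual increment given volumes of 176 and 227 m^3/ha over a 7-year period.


PAI = (V2 - V1) / period = (227 - 176) / 7 = 51 / 7 = 7.2857 ≈ 7.29 m^3/ha/yr

7.29 m^3/ha/yr


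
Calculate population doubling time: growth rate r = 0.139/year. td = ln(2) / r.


td = ln(2) / 0.139 = 0.693147 / 0.139 = 4.98667 ≈ 5.0 years

5.0 years


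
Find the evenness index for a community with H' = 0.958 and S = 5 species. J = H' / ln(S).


ln(5) = 1.60944
J = H' / ln(S) = 0.958 / 1.60944 = 0.595238 ≈ 0.5952

0.5952


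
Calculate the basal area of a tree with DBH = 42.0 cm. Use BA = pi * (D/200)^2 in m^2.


D/200 = 42.0/200 = 0.21 m
(D/200)^2 = 0.21^2 = 0.0441
BA = 3.141593 * 0.0441 = 0.138544 ≈ 0.1385 m^2

0.1385 m^2


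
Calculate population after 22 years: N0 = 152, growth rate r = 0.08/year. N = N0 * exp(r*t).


r*t = 0.08 * 22 = 1.76
exp(1.76) = 5.81244
N = 152 * 5.81244 = 883.491 ≈ 883

883


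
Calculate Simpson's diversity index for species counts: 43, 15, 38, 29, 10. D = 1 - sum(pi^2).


Total N = 43 + 15 + 38 + 29 + 10 = 135
Per-species terms:
  p = 43/135 = 0.318519; p^2 = 0.318519^2 = 0.101454
  p = 15/135 = 0.111111; p^2 = 0.111111^2 = 0.012346
  p = 38/135 = 0.281481; p^2 = 0.281481^2 = 0.079232
  p = 29/135 = 0.214815; p^2 = 0.214815^2 = 0.046145
  p = 10/135 = 0.074074; p^2 = 0.074074^2 = 0.005487
sum(p^2) = 0.101454 + 0.012346 + 0.079232 + 0.046145 + 0.005487 = 0.244664
D = 1 - 0.244664 = 0.755336 ≈ 0.7553

0.7553


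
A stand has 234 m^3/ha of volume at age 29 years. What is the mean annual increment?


MAI = 234 / 29 = 8.0690 ≈ 8.07 m^3/ha/yr

8.07 m^3/ha/yr


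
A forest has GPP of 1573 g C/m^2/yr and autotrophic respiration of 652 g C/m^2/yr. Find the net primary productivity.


NPP = GPP - Ra = 1573 - 652 = 921 g C/m^2/yr

921 g C/m^2/yr


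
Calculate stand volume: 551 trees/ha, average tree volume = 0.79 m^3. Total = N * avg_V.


V_stand = 551 * 0.79 = 435.29 ≈ 435.3 m^3/ha

435.3 m^3/ha


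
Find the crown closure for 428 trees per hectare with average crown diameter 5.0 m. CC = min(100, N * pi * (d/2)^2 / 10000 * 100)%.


(d/2)^2 = (5.0/2)^2 = 2.5^2 = 6.25
Crown area = 3.141593 * 6.25 = 19.6350 m^2
N * area / 10000 * 100 = 428 * 19.6350 / 10000 * 100 = 84.0378
CC = min(100, 84.0378) = 84.0378 ≈ 84.0%

84.0%


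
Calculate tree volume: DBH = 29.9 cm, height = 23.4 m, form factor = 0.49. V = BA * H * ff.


(D/200)^2 = (29.9/200)^2 = 0.1495^2 = 0.02235025
BA = 3.141593 * 0.02235025 = 0.0702154 m^2
V = 0.0702154 * 23.4 * 0.49 = 0.805090 ≈ 0.805 m^3

0.805 m^3


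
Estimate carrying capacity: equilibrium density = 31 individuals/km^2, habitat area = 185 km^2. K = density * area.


K = 31 * 185 = 5735 individuals

5735 individuals


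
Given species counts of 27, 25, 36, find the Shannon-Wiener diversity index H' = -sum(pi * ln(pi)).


Total N = 27 + 25 + 36 = 88
Per-species terms:
  p = 27/88 = 0.306818; ln(p) = -1.181501; p*ln(p) = 0.306818 * (-1.181501) = -0.362506
  p = 25/88 = 0.284091; ln(p) = -1.258461; p*ln(p) = 0.284091 * (-1.258461) = -0.357517
  p = 36/88 = 0.409091; ln(p) = -0.893818; p*ln(p) = 0.409091 * (-0.893818) = -0.365653
sum(p*ln(p)) = (-0.362506) + (-0.357517) + (-0.365653) = -1.085676
H' = -(-1.085676) = 1.085676 ≈ 1.0857

1.0857


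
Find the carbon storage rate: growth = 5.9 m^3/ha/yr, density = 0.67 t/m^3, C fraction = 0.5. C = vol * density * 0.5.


C = 5.9 * 0.67 * 0.5 = 1.9765 ≈ 1.98 t C/ha/yr

1.98 t C/ha/yr


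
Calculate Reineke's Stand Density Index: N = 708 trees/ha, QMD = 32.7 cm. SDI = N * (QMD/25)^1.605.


QMD/25 = 32.7/25 = 1.308
(1.308)^1.605 = exp(1.605 * ln(1.308)) = exp(1.605 * 0.268499) = exp(0.430941) = 1.53870
SDI = 708 * 1.53870 = 1089.40 ≈ 1089

1089


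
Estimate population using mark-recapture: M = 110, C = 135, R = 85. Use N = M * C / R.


N = M * C / R = 110 * 135 / 85 = 14850 / 85 = 174.71 ≈ 175

175 individuals


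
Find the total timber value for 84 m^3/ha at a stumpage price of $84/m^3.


Value = 84 * 84 = $7056/ha

$7056/ha


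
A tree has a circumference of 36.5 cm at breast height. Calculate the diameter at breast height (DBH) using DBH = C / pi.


DBH = C / pi = 36.5 / 3.141593 = 11.6183 ≈ 11.62 cm

11.62 cm


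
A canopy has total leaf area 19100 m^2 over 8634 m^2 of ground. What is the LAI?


LAI = 19100 / 8634 = 2.2122 ≈ 2.21

2.21


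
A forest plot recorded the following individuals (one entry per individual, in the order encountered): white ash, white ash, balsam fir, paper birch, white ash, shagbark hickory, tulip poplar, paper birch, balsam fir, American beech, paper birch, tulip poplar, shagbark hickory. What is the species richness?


Total individuals logged = 13
Distinct species (count of individuals): white ash (3), balsam fir (2), paper birch (3), shagbark hickory (2), tulip poplar (2), American beech (1)
Species richness = number of distinct species = 6

6


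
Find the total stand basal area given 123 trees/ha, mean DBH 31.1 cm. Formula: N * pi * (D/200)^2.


(D/200)^2 = (31.1/200)^2 = 0.1555^2 = 0.02418025
Individual BA = 3.141593 * 0.02418025 = 0.0759645 m^2
Stand BA = 123 * 0.0759645 = 9.34363 ≈ 9.34 m^2/ha

9.34 m^2/ha


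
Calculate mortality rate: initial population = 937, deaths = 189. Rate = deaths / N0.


Mortality rate = 189 / 937 = 0.201708 ≈ 0.2017

0.2017


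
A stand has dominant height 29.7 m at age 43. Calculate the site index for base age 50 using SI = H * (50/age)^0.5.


50/43 = 1.16279
(1.16279)^0.5 = 1.07833
SI = 29.7 * 1.07833 = 32.0264 ≈ 32.0 m

32.0 m


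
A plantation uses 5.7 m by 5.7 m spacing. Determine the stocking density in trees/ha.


N = 10000 / 5.7^2 = 10000 / 32.49 = 307.787 ≈ 308 trees/ha

308 trees/ha


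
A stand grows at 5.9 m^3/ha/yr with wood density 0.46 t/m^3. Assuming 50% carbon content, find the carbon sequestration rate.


C = 5.9 * 0.46 * 0.5 = 1.357 ≈ 1.36 t C/ha/yr

1.36 t C/ha/yr


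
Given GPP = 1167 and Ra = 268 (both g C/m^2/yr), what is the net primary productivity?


NPP = GPP - Ra = 1167 - 268 = 899 g C/m^2/yr

899 g C/m^2/yr


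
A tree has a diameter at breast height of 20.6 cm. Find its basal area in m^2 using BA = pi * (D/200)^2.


D/200 = 20.6/200 = 0.103 m
(D/200)^2 = 0.103^2 = 0.010609
BA = 3.141593 * 0.010609 = 0.0333292 ≈ 0.0333 m^2

0.0333 m^2


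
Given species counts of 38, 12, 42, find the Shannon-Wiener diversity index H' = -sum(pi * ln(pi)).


Total N = 38 + 12 + 42 = 92
Per-species terms:
  p = 38/92 = 0.413043; ln(p) = -0.884204; p*ln(p) = 0.413043 * (-0.884204) = -0.365214
  p = 12/92 = 0.130435; ln(p) = -2.036880; p*ln(p) = 0.130435 * (-2.036880) = -0.265680
  p = 42/92 = 0.456522; ln(p) = -0.784118; p*ln(p) = 0.456522 * (-0.784118) = -0.357967
sum(p*ln(p)) = (-0.365214) + (-0.265680) + (-0.357967) = -0.988861
H' = -(-0.988861) = 0.988861 ≈ 0.9889

0.9889


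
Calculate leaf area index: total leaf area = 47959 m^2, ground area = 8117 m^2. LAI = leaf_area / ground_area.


LAI = 47959 / 8117 = 5.9085 ≈ 5.91

5.91


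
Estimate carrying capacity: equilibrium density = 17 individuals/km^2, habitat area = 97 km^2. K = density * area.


K = 17 * 97 = 1649 individuals

1649 individuals


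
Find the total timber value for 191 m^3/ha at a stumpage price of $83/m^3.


Value = 191 * 83 = $15853/ha

$15853/ha


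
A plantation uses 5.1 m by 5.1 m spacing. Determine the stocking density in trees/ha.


N = 10000 / 5.1^2 = 10000 / 26.01 = 384.468 ≈ 384 trees/ha

384 trees/ha


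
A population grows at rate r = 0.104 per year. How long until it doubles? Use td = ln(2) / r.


td = ln(2) / 0.104 = 0.693147 / 0.104 = 6.66488 ≈ 6.7 years

6.7 years


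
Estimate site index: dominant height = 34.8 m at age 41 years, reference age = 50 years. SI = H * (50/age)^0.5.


50/41 = 1.21951
(1.21951)^0.5 = 1.10431
SI = 34.8 * 1.10431 = 38.4300 ≈ 38.4 m

38.4 m


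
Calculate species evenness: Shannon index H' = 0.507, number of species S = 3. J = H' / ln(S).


ln(3) = 1.09861
J = H' / ln(S) = 0.507 / 1.09861 = 0.461492 ≈ 0.4615

0.4615


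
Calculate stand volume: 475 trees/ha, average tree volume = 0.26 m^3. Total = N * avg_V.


V_stand = 475 * 0.26 = 123.5 m^3/ha

123.5 m^3/ha


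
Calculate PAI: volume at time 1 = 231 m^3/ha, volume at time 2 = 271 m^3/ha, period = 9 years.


PAI = (V2 - V1) / period = (271 - 231) / 9 = 40 / 9 = 4.4444 ≈ 4.44 m^3/ha/yr

4.44 m^3/ha/yr


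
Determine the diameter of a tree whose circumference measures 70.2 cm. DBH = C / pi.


DBH = C / pi = 70.2 / 3.141593 = 22.3454 ≈ 22.35 cm

22.35 cm


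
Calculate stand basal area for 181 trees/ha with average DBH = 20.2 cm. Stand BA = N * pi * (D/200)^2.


(D/200)^2 = (20.2/200)^2 = 0.101^2 = 0.010201
Individual BA = 3.141593 * 0.010201 = 0.0320474 m^2
Stand BA = 181 * 0.0320474 = 5.80058 ≈ 5.80 m^2/ha

5.80 m^2/ha


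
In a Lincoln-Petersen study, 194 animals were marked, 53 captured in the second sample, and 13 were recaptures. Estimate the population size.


N = M * C / R = 194 * 53 / 13 = 10282 / 13 = 790.92 ≈ 791

791 individuals


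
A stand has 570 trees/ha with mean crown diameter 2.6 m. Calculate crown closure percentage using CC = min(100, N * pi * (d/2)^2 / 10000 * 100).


(d/2)^2 = (2.6/2)^2 = 1.3^2 = 1.69
Crown area = 3.141593 * 1.69 = 5.30929 m^2
N * area / 10000 * 100 = 570 * 5.30929 / 10000 * 100 = 30.2630
CC = min(100, 30.2630) = 30.2630 ≈ 30.3%

30.3%


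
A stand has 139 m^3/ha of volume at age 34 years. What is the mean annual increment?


MAI = 139 / 34 = 4.0882 ≈ 4.09 m^3/ha/yr

4.09 m^3/ha/yr


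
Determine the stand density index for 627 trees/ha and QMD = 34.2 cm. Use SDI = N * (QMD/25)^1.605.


QMD/25 = 34.2/25 = 1.368
(1.368)^1.605 = exp(1.605 * ln(1.368)) = exp(1.605 * 0.313350) = exp(0.502927) = 1.65355
SDI = 627 * 1.65355 = 1036.78 ≈ 1037

1037


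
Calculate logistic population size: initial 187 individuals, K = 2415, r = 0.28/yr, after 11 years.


(K - N0)/N0 = (2415 - 187)/187 = 2228/187 = 11.9144
r*t = 0.28 * 11 = 3.08; exp(-3.08) = 0.0459593
11.9144 * 0.0459593 = 0.547577
1 + 0.547577 = 1.54758
N = 2415 / 1.54758 = 1560.50 ≈ 1561

1561


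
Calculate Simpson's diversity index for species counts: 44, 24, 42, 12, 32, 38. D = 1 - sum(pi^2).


Total N = 44 + 24 + 42 + 12 + 32 + 38 = 192
Per-species terms:
  p = 44/192 = 0.229167; p^2 = 0.229167^2 = 0.052518
  p = 24/192 = 0.125000; p^2 = 0.125000^2 = 0.015625
  p = 42/192 = 0.218750; p^2 = 0.218750^2 = 0.047852
  p = 12/192 = 0.062500; p^2 = 0.062500^2 = 0.003906
  p = 32/192 = 0.166667; p^2 = 0.166667^2 = 0.027778
  p = 38/192 = 0.197917; p^2 = 0.197917^2 = 0.039171
sum(p^2) = 0.052518 + 0.015625 + 0.047852 + 0.003906 + 0.027778 + 0.039171 = 0.186850
D = 1 - 0.186850 = 0.813150 ≈ 0.8132

0.8132


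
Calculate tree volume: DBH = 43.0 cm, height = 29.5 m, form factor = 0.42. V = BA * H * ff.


(D/200)^2 = (43.0/200)^2 = 0.215^2 = 0.046225
BA = 3.141593 * 0.046225 = 0.145220 m^2
V = 0.145220 * 29.5 * 0.42 = 1.79928 ≈ 1.799 m^3

1.799 m^3


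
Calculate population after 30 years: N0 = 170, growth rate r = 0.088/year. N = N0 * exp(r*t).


r*t = 0.088 * 30 = 2.64
exp(2.64) = 14.0132
N = 170 * 14.0132 = 2382.24 ≈ 2382

2382


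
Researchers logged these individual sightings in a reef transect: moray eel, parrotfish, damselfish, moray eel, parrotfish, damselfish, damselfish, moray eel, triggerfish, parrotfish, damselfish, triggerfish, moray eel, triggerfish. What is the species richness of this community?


Total individuals logged = 14
Distinct species (count of individuals): moray eel (4), parrotfish (3), damselfish (4), triggerfish (3)
Species richness = number of distinct species = 4

4


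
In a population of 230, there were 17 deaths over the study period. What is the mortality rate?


Mortality rate = 17 / 230 = 0.073913 ≈ 0.0739

0.0739


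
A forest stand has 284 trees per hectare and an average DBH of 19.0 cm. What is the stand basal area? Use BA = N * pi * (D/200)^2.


(D/200)^2 = (19.0/200)^2 = 0.095^2 = 0.009025
Individual BA = 3.141593 * 0.009025 = 0.0283529 m^2
Stand BA = 284 * 0.0283529 = 8.05222 ≈ 8.05 m^2/ha

8.05 m^2/ha


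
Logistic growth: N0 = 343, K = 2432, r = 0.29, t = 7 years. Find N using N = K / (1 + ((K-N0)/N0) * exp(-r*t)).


(K - N0)/N0 = (2432 - 343)/343 = 2089/343 = 6.09038
r*t = 0.29 * 7 = 2.03; exp(-2.03) = 0.131336
6.09038 * 0.131336 = 0.799886
1 + 0.799886 = 1.79989
N = 2432 / 1.79989 = 1351.19 ≈ 1351

1351


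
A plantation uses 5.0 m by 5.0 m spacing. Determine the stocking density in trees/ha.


N = 10000 / 5.0^2 = 10000 / 25 = 400.000 ≈ 400 trees/ha

400 trees/ha


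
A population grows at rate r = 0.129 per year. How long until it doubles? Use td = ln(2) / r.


td = ln(2) / 0.129 = 0.693147 / 0.129 = 5.37323 ≈ 5.4 years

5.4 years


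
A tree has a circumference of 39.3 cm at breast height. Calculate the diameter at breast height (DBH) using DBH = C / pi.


DBH = C / pi = 39.3 / 3.141593 = 12.5096 ≈ 12.51 cm

12.51 cm


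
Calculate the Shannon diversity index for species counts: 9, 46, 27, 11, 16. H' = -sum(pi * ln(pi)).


Total N = 9 + 46 + 27 + 11 + 16 = 109
Per-species terms:
  p = 9/109 = 0.082569; ln(p) = -2.494121; p*ln(p) = 0.082569 * (-2.494121) = -0.205937
  p = 46/109 = 0.422018; ln(p) = -0.862707; p*ln(p) = 0.422018 * (-0.862707) = -0.364078
  p = 27/109 = 0.247706; ln(p) = -1.395513; p*ln(p) = 0.247706 * (-1.395513) = -0.345677
  p = 11/109 = 0.100917; ln(p) = -2.293457; p*ln(p) = 0.100917 * (-2.293457) = -0.231449
  p = 16/109 = 0.146789; ln(p) = -1.918759; p*ln(p) = 0.146789 * (-1.918759) = -0.281653
sum(p*ln(p)) = (-0.205937) + (-0.364078) + (-0.345677) + (-0.231449) + (-0.281653) = -1.428794
H' = -(-1.428794) = 1.428794 ≈ 1.4288

1.4288


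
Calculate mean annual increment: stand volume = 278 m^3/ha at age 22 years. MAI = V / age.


MAI = 278 / 22 = 12.6364 ≈ 12.64 m^3/ha/yr

12.64 m^3/ha/yr


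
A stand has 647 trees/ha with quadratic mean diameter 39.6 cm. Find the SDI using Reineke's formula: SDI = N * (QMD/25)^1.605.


QMD/25 = 39.6/25 = 1.584
(1.584)^1.605 = exp(1.605 * ln(1.584)) = exp(1.605 * 0.459953) = exp(0.738225) = 2.09222
SDI = 647 * 2.09222 = 1353.67 ≈ 1354

1354


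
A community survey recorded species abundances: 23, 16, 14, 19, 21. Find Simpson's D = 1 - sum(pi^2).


Total N = 23 + 16 + 14 + 19 + 21 = 93
Per-species terms:
  p = 23/93 = 0.247312; p^2 = 0.247312^2 = 0.061163
  p = 16/93 = 0.172043; p^2 = 0.172043^2 = 0.029599
  p = 14/93 = 0.150538; p^2 = 0.150538^2 = 0.022662
  p = 19/93 = 0.204301; p^2 = 0.204301^2 = 0.041739
  p = 21/93 = 0.225806; p^2 = 0.225806^2 = 0.050988
sum(p^2) = 0.061163 + 0.029599 + 0.022662 + 0.041739 + 0.050988 = 0.206151
D = 1 - 0.206151 = 0.793849 ≈ 0.7938

0.7938


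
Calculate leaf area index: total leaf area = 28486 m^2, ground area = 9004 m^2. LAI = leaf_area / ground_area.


LAI = 28486 / 9004 = 3.1637 ≈ 3.16

3.16


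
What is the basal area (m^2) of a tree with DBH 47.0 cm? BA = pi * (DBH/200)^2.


D/200 = 47.0/200 = 0.235 m
(D/200)^2 = 0.235^2 = 0.055225
BA = 3.141593 * 0.055225 = 0.173494 ≈ 0.1735 m^2

0.1735 m^2


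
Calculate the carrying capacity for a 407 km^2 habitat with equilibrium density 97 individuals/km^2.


K = 97 * 407 = 39479 individuals

39479 individuals


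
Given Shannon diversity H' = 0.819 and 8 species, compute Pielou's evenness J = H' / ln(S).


ln(8) = 2.07944
J = H' / ln(S) = 0.819 / 2.07944 = 0.393856 ≈ 0.3939

0.3939
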